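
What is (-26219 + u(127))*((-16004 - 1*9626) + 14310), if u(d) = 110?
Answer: 295553880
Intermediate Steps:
(-26219 + u(127))*((-16004 - 1*9626) + 14310) = (-26219 + 110)*((-16004 - 1*9626) + 14310) = -26109*((-16004 - 9626) + 14310) = -26109*(-25630 + 14310) = -26109*(-11320) = 295553880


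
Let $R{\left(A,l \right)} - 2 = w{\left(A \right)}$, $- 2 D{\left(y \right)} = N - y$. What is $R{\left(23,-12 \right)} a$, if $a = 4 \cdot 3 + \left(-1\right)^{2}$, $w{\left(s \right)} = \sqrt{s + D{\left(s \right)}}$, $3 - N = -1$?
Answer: $26 + \frac{13 \sqrt{130}}{2} \approx 100.11$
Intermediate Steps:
$N = 4$ ($N = 3 - -1 = 3 + 1 = 4$)
$D{\left(y \right)} = -2 + \frac{y}{2}$ ($D{\left(y \right)} = - \frac{4 - y}{2} = -2 + \frac{y}{2}$)
$w{\left(s \right)} = \sqrt{-2 + \frac{3 s}{2}}$ ($w{\left(s \right)} = \sqrt{s + \left(-2 + \frac{s}{2}\right)} = \sqrt{-2 + \frac{3 s}{2}}$)
$R{\left(A,l \right)} = 2 + \frac{\sqrt{-8 + 6 A}}{2}$
$a = 13$ ($a = 12 + 1 = 13$)
$R{\left(23,-12 \right)} a = \left(2 + \frac{\sqrt{-8 + 6 \cdot 23}}{2}\right) 13 = \left(2 + \frac{\sqrt{-8 + 138}}{2}\right) 13 = \left(2 + \frac{\sqrt{130}}{2}\right) 13 = 26 + \frac{13 \sqrt{130}}{2}$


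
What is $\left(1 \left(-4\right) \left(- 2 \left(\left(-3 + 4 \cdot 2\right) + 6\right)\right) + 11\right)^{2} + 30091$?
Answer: $39892$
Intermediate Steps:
$\left(1 \left(-4\right) \left(- 2 \left(\left(-3 + 4 \cdot 2\right) + 6\right)\right) + 11\right)^{2} + 30091 = \left(- 4 \left(- 2 \left(\left(-3 + 8\right) + 6\right)\right) + 11\right)^{2} + 30091 = \left(- 4 \left(- 2 \left(5 + 6\right)\right) + 11\right)^{2} + 30091 = \left(- 4 \left(\left(-2\right) 11\right) + 11\right)^{2} + 30091 = \left(\left(-4\right) \left(-22\right) + 11\right)^{2} + 30091 = \left(88 + 11\right)^{2} + 30091 = 99^{2} + 30091 = 9801 + 30091 = 39892$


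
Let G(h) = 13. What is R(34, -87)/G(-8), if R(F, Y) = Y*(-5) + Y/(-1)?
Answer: 522/13 ≈ 40.154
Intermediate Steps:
R(F, Y) = -6*Y (R(F, Y) = -5*Y + Y*(-1) = -5*Y - Y = -6*Y)
R(34, -87)/G(-8) = -6*(-87)/13 = 522*(1/13) = 522/13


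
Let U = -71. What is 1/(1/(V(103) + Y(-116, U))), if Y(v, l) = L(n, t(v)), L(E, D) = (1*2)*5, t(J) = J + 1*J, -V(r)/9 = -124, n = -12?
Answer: 1126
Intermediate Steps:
V(r) = 1116 (V(r) = -9*(-124) = 1116)
t(J) = 2*J (t(J) = J + J = 2*J)
L(E, D) = 10 (L(E, D) = 2*5 = 10)
Y(v, l) = 10
1/(1/(V(103) + Y(-116, U))) = 1/(1/(1116 + 10)) = 1/(1/1126) = 1126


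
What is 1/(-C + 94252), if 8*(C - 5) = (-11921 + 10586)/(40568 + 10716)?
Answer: 410272/38666906519 ≈ 1.0610e-5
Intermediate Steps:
C = 2050025/410272 (C = 5 + ((-11921 + 10586)/(40568 + 10716))/8 = 5 + (-1335/51284)/8 = 5 + (-1335*1/51284)/8 = 5 + (1/8)*(-1335/51284) = 5 - 1335/410272 = 2050025/410272 ≈ 4.9967)
1/(-C + 94252) = 1/(-1*2050025/410272 + 94252) = 1/(-2050025/410272 + 94252) = 1/(38666906519/410272) = 410272/38666906519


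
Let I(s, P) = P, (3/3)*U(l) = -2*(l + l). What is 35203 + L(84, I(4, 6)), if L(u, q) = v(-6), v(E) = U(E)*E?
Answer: 35059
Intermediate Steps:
U(l) = -4*l (U(l) = -2*(l + l) = -4*l)
v(E) = -4*E² (v(E) = (-4*E)*E = -4*E²)
L(u, q) = -144 (L(u, q) = -4*(-6)² = -4*36 = -144)
35203 + L(84, I(4, 6)) = 35203 - 144 = 35059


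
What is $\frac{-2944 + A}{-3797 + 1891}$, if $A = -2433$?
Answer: $\frac{5377}{1906} \approx 2.8211$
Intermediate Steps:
$\frac{-2944 + A}{-3797 + 1891} = \frac{-2944 - 2433}{-3797 + 1891} = - \frac{5377}{-1906} = \left(-5377\right) \left(- \frac{1}{1906}\right) = \frac{5377}{1906}$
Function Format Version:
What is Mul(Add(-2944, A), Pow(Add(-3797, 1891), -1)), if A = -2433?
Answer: Rational(5377, 1906) ≈ 2.8211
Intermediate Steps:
Mul(Add(-2944, A), Pow(Add(-3797, 1891), -1)) = Mul(Add(-2944, -2433), Pow(Add(-3797, 1891), -1)) = Mul(-5377, Pow(-1906, -1)) = Mul(-5377, Rational(-1, 1906)) = Rational(5377, 1906)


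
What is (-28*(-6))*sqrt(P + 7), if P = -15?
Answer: 336*I*sqrt(2) ≈ 475.18*I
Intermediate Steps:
(-28*(-6))*sqrt(P + 7) = (-28*(-6))*sqrt(-15 + 7) = 168*sqrt(-8) = 168*(2*I*sqrt(2)) = 336*I*sqrt(2)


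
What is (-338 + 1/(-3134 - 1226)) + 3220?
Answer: 12565519/4360 ≈ 2882.0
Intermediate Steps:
(-338 + 1/(-3134 - 1226)) + 3220 = (-338 + 1/(-4360)) + 3220 = (-338 - 1/4360) + 3220 = -1473681/4360 + 3220 = 12565519/4360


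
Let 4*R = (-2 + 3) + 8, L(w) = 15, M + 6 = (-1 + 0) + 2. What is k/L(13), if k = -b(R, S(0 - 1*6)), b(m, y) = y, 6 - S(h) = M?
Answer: -11/15 ≈ -0.73333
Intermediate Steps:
M = -5 (M = -6 + ((-1 + 0) + 2) = -6 + (-1 + 2) = -6 + 1 = -5)
S(h) = 11 (S(h) = 6 - 1*(-5) = 6 + 5 = 11)
R = 9/4 (R = ((-2 + 3) + 8)/4 = (1 + 8)/4 = (1/4)*9 = 9/4 ≈ 2.2500)
k = -11 (k = -1*11 = -11)
k/L(13) = -11/15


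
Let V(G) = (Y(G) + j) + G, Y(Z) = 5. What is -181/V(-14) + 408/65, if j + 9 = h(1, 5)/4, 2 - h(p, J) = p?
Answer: 76028/4615 ≈ 16.474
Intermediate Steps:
h(p, J) = 2 - p
j = -35/4 (j = -9 + (2 - 1*1)/4 = -9 + (2 - 1)*(¼) = -9 + 1*(¼) = -9 + ¼ = -35/4 ≈ -8.7500)
V(G) = -15/4 + G (V(G) = (5 - 35/4) + G = -15/4 + G)
-181/V(-14) + 408/65 = -181/(-15/4 - 14) + 408/65 = -181/(-71/4) + 408*(1/65) = -181*(-4/71) + 408/65 = 724/71 + 408/65 = 76028/4615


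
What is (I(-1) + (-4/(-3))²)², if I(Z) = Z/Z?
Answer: 625/81 ≈ 7.7160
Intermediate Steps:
I(Z) = 1
(I(-1) + (-4/(-3))²)² = (1 + (-4/(-3))²)² = (1 + (-4*(-⅓))²)² = (1 + (4/3)²)² = (1 + 16/9)² = (25/9)² = 625/81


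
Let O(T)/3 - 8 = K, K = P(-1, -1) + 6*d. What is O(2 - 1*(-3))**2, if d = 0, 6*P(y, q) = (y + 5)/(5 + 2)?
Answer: 28900/49 ≈ 589.80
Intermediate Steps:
P(y, q) = 5/42 + y/42 (P(y, q) = ((y + 5)/(5 + 2))/6 = ((5 + y)/7)/6 = ((5 + y)*(1/7))/6 = (5/7 + y/7)/6 = 5/42 + y/42)
K = 2/21 (K = (5/42 + (1/42)*(-1)) + 6*0 = (5/42 - 1/42) + 0 = 2/21 + 0 = 2/21 ≈ 0.095238)
O(T) = 170/7 (O(T) = 24 + 3*(2/21) = 24 + 2/7 = 170/7)
O(2 - 1*(-3))**2 = (170/7)**2 = 28900/49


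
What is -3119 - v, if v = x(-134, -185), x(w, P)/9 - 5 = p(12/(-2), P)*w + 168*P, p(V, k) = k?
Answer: 53446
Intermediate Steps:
x(w, P) = 45 + 1512*P + 9*P*w (x(w, P) = 45 + 9*(P*w + 168*P) = 45 + 9*(168*P + P*w) = 45 + (1512*P + 9*P*w) = 45 + 1512*P + 9*P*w)
v = -56565 (v = 45 + 1512*(-185) + 9*(-185)*(-134) = 45 - 279720 + 223110 = -56565)
-3119 - v = -3119 - 1*(-56565) = -3119 + 56565 = 53446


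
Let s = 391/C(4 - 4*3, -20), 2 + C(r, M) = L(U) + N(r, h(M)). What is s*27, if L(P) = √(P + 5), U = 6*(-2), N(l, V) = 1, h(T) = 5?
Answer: -10557/8 - 10557*I*√7/8 ≈ -1319.6 - 3491.4*I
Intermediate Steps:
U = -12
L(P) = √(5 + P)
C(r, M) = -1 + I*√7 (C(r, M) = -2 + (√(5 - 12) + 1) = -2 + (√(-7) + 1) = -2 + (I*√7 + 1) = -2 + (1 + I*√7) = -1 + I*√7)
s = 391/(-1 + I*√7) ≈ -48.875 - 129.31*I
s*27 = (-391/8 - 391*I*√7/8)*27 = -10557/8 - 10557*I*√7/8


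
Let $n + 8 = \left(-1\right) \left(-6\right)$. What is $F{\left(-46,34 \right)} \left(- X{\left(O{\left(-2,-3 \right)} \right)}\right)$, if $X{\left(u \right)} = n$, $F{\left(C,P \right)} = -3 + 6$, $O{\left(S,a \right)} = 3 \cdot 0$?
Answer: $6$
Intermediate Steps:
$O{\left(S,a \right)} = 0$
$F{\left(C,P \right)} = 3$
$n = -2$ ($n = -8 - -6 = -8 + 6 = -2$)
$X{\left(u \right)} = -2$
$F{\left(-46,34 \right)} \left(- X{\left(O{\left(-2,-3 \right)} \right)}\right) = 3 \left(\left(-1\right) \left(-2\right)\right) = 3 \cdot 2 = 6$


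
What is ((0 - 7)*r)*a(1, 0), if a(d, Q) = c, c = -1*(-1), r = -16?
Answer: 112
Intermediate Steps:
c = 1
a(d, Q) = 1
((0 - 7)*r)*a(1, 0) = ((0 - 7)*(-16))*1 = -7*(-16)*1 = 112*1 = 112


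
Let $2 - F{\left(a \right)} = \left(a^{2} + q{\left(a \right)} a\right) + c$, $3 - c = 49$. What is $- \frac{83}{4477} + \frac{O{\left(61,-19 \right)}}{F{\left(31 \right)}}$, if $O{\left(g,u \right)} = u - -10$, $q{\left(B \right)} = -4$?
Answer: $- \frac{8398}{1177451} \approx -0.0071324$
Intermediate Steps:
$c = -46$ ($c = 3 - 49 = -46$)
$F{\left(a \right)} = 48 - a^{2} + 4 a$ ($F{\left(a \right)} = 2 - \left(\left(a^{2} - 4 a\right) - 46\right) = 2 - \left(-46 + a^{2} - 4 a\right) = 2 + \left(46 - a^{2} + 4 a\right) = 48 - a^{2} + 4 a$)
$O{\left(g,u \right)} = 10 + u$ ($O{\left(g,u \right)} = u + 10 = 10 + u$)
$- \frac{83}{4477} + \frac{O{\left(61,-19 \right)}}{F{\left(31 \right)}} = - \frac{83}{4477} + \frac{10 - 19}{48 - 31^{2} + 4 \cdot 31} = \left(-83\right) \frac{1}{4477} - \frac{9}{48 - 961 + 124} = - \frac{83}{4477} - \frac{9}{48 - 961 + 124} = - \frac{83}{4477} - \frac{9}{-789} = - \frac{83}{4477} - - \frac{3}{263} = - \frac{83}{4477} + \frac{3}{263} = - \frac{8398}{1177451}$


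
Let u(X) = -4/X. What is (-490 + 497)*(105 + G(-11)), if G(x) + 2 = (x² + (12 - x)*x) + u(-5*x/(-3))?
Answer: -11081/55 ≈ -201.47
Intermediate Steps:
G(x) = -2 + x² - 12/(5*x) + x*(12 - x) (G(x) = -2 + ((x² + (12 - x)*x) - 4*3/(5*x)) = -2 + ((x² + x*(12 - x)) - 4*3/(5*x)) = -2 + ((x² + x*(12 - x)) - 12/(5*x)) = -2 + (x² - 12/(5*x) + x*(12 - x)) = -2 + x² - 12/(5*x) + x*(12 - x))
(-490 + 497)*(105 + G(-11)) = (-490 + 497)*(105 + (-2 + 12*(-11) - 12/5/(-11))) = 7*(105 + (-2 - 132 - 12/5*(-1/11))) = 7*(105 + (-2 - 132 + 12/55)) = 7*(105 - 7358/55) = 7*(-1583/55) = -11081/55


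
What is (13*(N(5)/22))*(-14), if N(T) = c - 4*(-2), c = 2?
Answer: -910/11 ≈ -82.727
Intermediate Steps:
N(T) = 10 (N(T) = 2 - 4*(-2) = 2 + 8 = 10)
(13*(N(5)/22))*(-14) = (13*(10/22))*(-14) = (13*(10*(1/22)))*(-14) = (13*(5/11))*(-14) = (65/11)*(-14) = -910/11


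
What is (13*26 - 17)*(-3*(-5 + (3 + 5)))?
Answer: -2889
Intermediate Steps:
(13*26 - 17)*(-3*(-5 + (3 + 5))) = (338 - 17)*(-3*(-5 + 8)) = 321*(-3*3) = 321*(-9) = -2889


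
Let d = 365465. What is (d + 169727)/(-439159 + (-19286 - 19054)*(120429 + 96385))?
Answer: -535192/8313087919 ≈ -6.4379e-5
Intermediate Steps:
(d + 169727)/(-439159 + (-19286 - 19054)*(120429 + 96385)) = (365465 + 169727)/(-439159 + (-19286 - 19054)*(120429 + 96385)) = 535192/(-439159 - 38340*216814) = 535192/(-439159 - 8312648760) = 535192/(-8313087919) = 535192*(-1/8313087919) = -535192/8313087919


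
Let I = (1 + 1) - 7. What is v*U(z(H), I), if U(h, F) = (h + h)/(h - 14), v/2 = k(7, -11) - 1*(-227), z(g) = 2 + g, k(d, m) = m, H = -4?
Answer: 108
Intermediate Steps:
I = -5 (I = 2 - 7 = -5)
v = 432 (v = 2*(-11 - 1*(-227)) = 2*(-11 + 227) = 2*216 = 432)
U(h, F) = 2*h/(-14 + h) (U(h, F) = (2*h)/(-14 + h) = 2*h/(-14 + h))
v*U(z(H), I) = 432*(2*(2 - 4)/(-14 + (2 - 4))) = 432*(2*(-2)/(-14 - 2)) = 432*(2*(-2)/(-16)) = 432*(2*(-2)*(-1/16)) = 432*(1/4) = 108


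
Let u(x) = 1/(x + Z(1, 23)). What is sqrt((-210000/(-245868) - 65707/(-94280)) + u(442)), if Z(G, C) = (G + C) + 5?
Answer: sqrt(6559741245693772455510)/64988005380 ≈ 1.2463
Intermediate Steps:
Z(G, C) = 5 + C + G (Z(G, C) = (C + G) + 5 = 5 + C + G)
u(x) = 1/(29 + x) (u(x) = 1/(x + (5 + 23 + 1)) = 1/(x + 29) = 1/(29 + x))
sqrt((-210000/(-245868) - 65707/(-94280)) + u(442)) = sqrt((-210000/(-245868) - 65707/(-94280)) + 1/(29 + 442)) = sqrt((-210000*(-1/245868) - 65707*(-1/94280)) + 1/471) = sqrt((2500/2927 + 65707/94280) + 1/471) = sqrt(428024389/275957560 + 1/471) = sqrt(201875444779/129976010760) = sqrt(6559741245693772455510)/64988005380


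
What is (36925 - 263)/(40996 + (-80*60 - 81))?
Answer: 36662/36115 ≈ 1.0151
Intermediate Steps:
(36925 - 263)/(40996 + (-80*60 - 81)) = 36662/(40996 + (-4800 - 81)) = 36662/(40996 - 4881) = 36662/36115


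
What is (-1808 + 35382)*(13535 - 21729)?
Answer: -275105356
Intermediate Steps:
(-1808 + 35382)*(13535 - 21729) = 33574*(-8194) = -275105356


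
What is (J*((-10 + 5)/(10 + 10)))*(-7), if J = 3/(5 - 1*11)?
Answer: -7/8 ≈ -0.87500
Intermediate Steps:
J = -1/2 (J = 3/(5 - 11) = 3/(-6) = 3*(-1/6) = -1/2 ≈ -0.50000)
(J*((-10 + 5)/(10 + 10)))*(-7) = -(-10 + 5)/(2*(10 + 10))*(-7) = -(-5)/(2*20)*(-7) = -1/2*(-1/4)*(-7) = (1/8)*(-7) = -7/8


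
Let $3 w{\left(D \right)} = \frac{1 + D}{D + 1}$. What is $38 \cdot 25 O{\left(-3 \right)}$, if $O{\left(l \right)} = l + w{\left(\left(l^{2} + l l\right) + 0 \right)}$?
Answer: $- \frac{7600}{3} \approx -2533.3$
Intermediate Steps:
$w{\left(D \right)} = \frac{1}{3}$ ($w{\left(D \right)} = \frac{\left(1 + D\right) \frac{1}{D + 1}}{3} = \frac{\left(1 + D\right) \frac{1}{1 + D}}{3} = \frac{1}{3} \cdot 1 = \frac{1}{3}$)
$O{\left(l \right)} = \frac{1}{3} + l$ ($O{\left(l \right)} = l + \frac{1}{3} = \frac{1}{3} + l$)
$38 \cdot 25 O{\left(-3 \right)} = 38 \cdot 25 \left(\frac{1}{3} - 3\right) = 950 \left(- \frac{8}{3}\right) = - \frac{7600}{3}$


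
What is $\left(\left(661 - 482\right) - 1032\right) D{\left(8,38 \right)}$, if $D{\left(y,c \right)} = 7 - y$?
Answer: $853$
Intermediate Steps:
$\left(\left(661 - 482\right) - 1032\right) D{\left(8,38 \right)} = \left(\left(661 - 482\right) - 1032\right) \left(7 - 8\right) = \left(179 - 1032\right) \left(7 - 8\right) = \left(-853\right) \left(-1\right) = 853$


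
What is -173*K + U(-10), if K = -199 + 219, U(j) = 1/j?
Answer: -34601/10 ≈ -3460.1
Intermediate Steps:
K = 20
-173*K + U(-10) = -173*20 + 1/(-10) = -3460 - ⅒ = -34601/10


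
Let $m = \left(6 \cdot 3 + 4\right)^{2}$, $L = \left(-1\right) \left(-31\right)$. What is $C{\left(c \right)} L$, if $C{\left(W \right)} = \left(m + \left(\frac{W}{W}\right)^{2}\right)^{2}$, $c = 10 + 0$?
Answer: $7291975$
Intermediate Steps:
$L = 31$
$c = 10$
$m = 484$ ($m = \left(18 + 4\right)^{2} = 22^{2} = 484$)
$C{\left(W \right)} = 235225$ ($C{\left(W \right)} = \left(484 + \left(\frac{W}{W}\right)^{2}\right)^{2} = \left(484 + 1^{2}\right)^{2} = \left(484 + 1\right)^{2} = 485^{2} = 235225$)
$C{\left(c \right)} L = 235225 \cdot 31 = 7291975$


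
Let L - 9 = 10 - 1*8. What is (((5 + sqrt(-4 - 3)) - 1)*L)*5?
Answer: 220 + 55*I*sqrt(7) ≈ 220.0 + 145.52*I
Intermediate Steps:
L = 11 (L = 9 + (10 - 1*8) = 9 + (10 - 8) = 9 + 2 = 11)
(((5 + sqrt(-4 - 3)) - 1)*L)*5 = (((5 + sqrt(-4 - 3)) - 1)*11)*5 = (((5 + sqrt(-7)) - 1)*11)*5 = (((5 + I*sqrt(7)) - 1)*11)*5 = ((4 + I*sqrt(7))*11)*5 = (44 + 11*I*sqrt(7))*5 = 220 + 55*I*sqrt(7)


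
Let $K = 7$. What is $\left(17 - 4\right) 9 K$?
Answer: $819$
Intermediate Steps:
$\left(17 - 4\right) 9 K = \left(17 - 4\right) 9 \cdot 7 = 13 \cdot 9 \cdot 7 = 117 \cdot 7 = 819$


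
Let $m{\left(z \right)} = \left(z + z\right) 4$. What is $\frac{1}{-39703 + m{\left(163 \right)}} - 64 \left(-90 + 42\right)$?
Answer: $\frac{117961727}{38399} \approx 3072.0$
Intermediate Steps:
$m{\left(z \right)} = 8 z$ ($m{\left(z \right)} = 2 z 4 = 8 z$)
$\frac{1}{-39703 + m{\left(163 \right)}} - 64 \left(-90 + 42\right) = \frac{1}{-39703 + 8 \cdot 163} - 64 \left(-90 + 42\right) = \frac{1}{-39703 + 1304} - 64 \left(-48\right) = \frac{1}{-38399} - -3072 = - \frac{1}{38399} + 3072 = \frac{117961727}{38399}$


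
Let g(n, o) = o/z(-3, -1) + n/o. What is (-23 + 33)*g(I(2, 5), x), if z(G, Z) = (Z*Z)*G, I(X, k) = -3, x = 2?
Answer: -65/3 ≈ -21.667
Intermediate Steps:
z(G, Z) = G*Z² (z(G, Z) = Z²*G = G*Z²)
g(n, o) = -o/3 + n/o (g(n, o) = o/((-3*(-1)²)) + n/o = o/((-3*1)) + n/o = o/(-3) + n/o = o*(-⅓) + n/o = -o/3 + n/o)
(-23 + 33)*g(I(2, 5), x) = (-23 + 33)*(-⅓*2 - 3/2) = 10*(-⅔ - 3*½) = 10*(-⅔ - 3/2) = 10*(-13/6) = -65/3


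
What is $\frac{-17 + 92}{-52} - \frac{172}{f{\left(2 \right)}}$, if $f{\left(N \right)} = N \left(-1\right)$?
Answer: $\frac{4397}{52} \approx 84.558$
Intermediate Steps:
$f{\left(N \right)} = - N$
$\frac{-17 + 92}{-52} - \frac{172}{f{\left(2 \right)}} = \frac{-17 + 92}{-52} - \frac{172}{\left(-1\right) 2} = 75 \left(- \frac{1}{52}\right) - \frac{172}{-2} = - \frac{75}{52} - -86 = - \frac{75}{52} + 86 = \frac{4397}{52}$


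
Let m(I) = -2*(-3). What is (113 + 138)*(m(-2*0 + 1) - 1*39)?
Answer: -8283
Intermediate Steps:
m(I) = 6
(113 + 138)*(m(-2*0 + 1) - 1*39) = (113 + 138)*(6 - 1*39) = 251*(6 - 39) = 251*(-33) = -8283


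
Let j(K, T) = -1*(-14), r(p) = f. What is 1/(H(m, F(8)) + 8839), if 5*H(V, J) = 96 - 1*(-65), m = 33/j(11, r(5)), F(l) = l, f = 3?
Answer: 5/44356 ≈ 0.00011272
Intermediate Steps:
r(p) = 3
j(K, T) = 14
m = 33/14 ≈ 2.3571
H(V, J) = 161/5 (H(V, J) = (96 - 1*(-65))/5 = (96 + 65)/5 = (1/5)*161 = 161/5)
1/(H(m, F(8)) + 8839) = 1/(161/5 + 8839) = 1/(44356/5) = 5/44356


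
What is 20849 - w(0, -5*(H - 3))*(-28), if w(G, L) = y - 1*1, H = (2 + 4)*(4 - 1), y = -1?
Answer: 20793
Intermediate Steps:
H = 18 (H = 6*3 = 18)
w(G, L) = -2 (w(G, L) = -1 - 1*1 = -1 - 1 = -2)
20849 - w(0, -5*(H - 3))*(-28) = 20849 - 1*(-2)*(-28) = 20849 + 2*(-28) = 20849 - 56 = 20793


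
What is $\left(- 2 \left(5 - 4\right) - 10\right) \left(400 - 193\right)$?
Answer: $-2484$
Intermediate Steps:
$\left(- 2 \left(5 - 4\right) - 10\right) \left(400 - 193\right) = \left(\left(-2\right) 1 - 10\right) 207 = \left(-2 - 10\right) 207 = \left(-12\right) 207 = -2484$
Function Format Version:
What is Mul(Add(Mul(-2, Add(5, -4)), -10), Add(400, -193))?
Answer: -2484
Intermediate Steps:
Mul(Add(Mul(-2, Add(5, -4)), -10), Add(400, -193)) = Mul(Add(Mul(-2, 1), -10), 207) = Mul(Add(-2, -10), 207) = Mul(-12, 207) = -2484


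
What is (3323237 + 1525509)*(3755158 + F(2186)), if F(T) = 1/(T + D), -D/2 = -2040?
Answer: 57045060373166817/3133 ≈ 1.8208e+13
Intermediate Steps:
D = 4080 (D = -2*(-2040) = 4080)
F(T) = 1/(4080 + T) (F(T) = 1/(T + 4080) = 1/(4080 + T))
(3323237 + 1525509)*(3755158 + F(2186)) = (3323237 + 1525509)*(3755158 + 1/(4080 + 2186)) = 4848746*(3755158 + 1/6266) = 4848746*(23529820029/6266) = 57045060373166817/3133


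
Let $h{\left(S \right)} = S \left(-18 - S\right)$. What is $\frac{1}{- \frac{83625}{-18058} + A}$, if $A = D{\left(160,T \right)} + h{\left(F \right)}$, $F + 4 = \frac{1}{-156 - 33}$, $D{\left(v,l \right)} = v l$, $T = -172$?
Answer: $- \frac{645049818}{17712626921365} \approx -3.6418 \cdot 10^{-5}$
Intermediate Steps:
$D{\left(v,l \right)} = l v$
$F = - \frac{757}{189}$ ($F = -4 + \frac{1}{-156 - 33} = -4 + \frac{1}{-189} = -4 - \frac{1}{189} = - \frac{757}{189} \approx -4.0053$)
$A = - \frac{981039655}{35721}$ ($A = \left(-172\right) 160 - - \frac{757 \left(18 - \frac{757}{189}\right)}{189} = -27520 - \left(- \frac{757}{189}\right) \frac{2645}{189} = -27520 + \frac{2002265}{35721} = - \frac{981039655}{35721} \approx -27464.0$)
$\frac{1}{- \frac{83625}{-18058} + A} = \frac{1}{- \frac{83625}{-18058} - \frac{981039655}{35721}} = \frac{1}{\left(-83625\right) \left(- \frac{1}{18058}\right) - \frac{981039655}{35721}} = \frac{1}{\frac{83625}{18058} - \frac{981039655}{35721}} = \frac{1}{- \frac{17712626921365}{645049818}} = - \frac{645049818}{17712626921365}$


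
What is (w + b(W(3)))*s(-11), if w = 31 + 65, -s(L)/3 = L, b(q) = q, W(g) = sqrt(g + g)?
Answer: 3168 + 33*sqrt(6) ≈ 3248.8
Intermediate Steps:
W(g) = sqrt(2)*sqrt(g) (W(g) = sqrt(2*g) = sqrt(2)*sqrt(g))
s(L) = -3*L
w = 96
(w + b(W(3)))*s(-11) = (96 + sqrt(2)*sqrt(3))*(-3*(-11)) = (96 + sqrt(6))*33 = 3168 + 33*sqrt(6)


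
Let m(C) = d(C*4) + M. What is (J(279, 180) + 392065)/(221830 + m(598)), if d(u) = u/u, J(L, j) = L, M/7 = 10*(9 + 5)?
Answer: 392344/222811 ≈ 1.7609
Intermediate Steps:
M = 980 (M = 7*(10*(9 + 5)) = 7*(10*14) = 7*140 = 980)
d(u) = 1
m(C) = 981 (m(C) = 1 + 980 = 981)
(J(279, 180) + 392065)/(221830 + m(598)) = (279 + 392065)/(221830 + 981) = 392344/222811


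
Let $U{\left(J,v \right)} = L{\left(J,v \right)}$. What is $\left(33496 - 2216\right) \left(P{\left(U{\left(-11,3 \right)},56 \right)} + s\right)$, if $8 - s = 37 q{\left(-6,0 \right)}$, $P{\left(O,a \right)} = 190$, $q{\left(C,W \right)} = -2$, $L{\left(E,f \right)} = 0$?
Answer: $8508160$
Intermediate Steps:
$U{\left(J,v \right)} = 0$
$s = 82$ ($s = 8 - 37 \left(-2\right) = 8 - -74 = 8 + 74 = 82$)
$\left(33496 - 2216\right) \left(P{\left(U{\left(-11,3 \right)},56 \right)} + s\right) = \left(33496 - 2216\right) \left(190 + 82\right) = 31280 \cdot 272 = 8508160$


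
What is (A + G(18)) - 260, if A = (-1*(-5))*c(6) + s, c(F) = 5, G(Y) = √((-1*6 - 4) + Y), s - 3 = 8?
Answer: -224 + 2*√2 ≈ -221.17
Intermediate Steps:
s = 11 (s = 3 + 8 = 11)
G(Y) = √(-10 + Y) (G(Y) = √((-6 - 4) + Y) = √(-10 + Y))
A = 36 (A = -1*(-5)*5 + 11 = 5*5 + 11 = 25 + 11 = 36)
(A + G(18)) - 260 = (36 + √(-10 + 18)) - 260 = (36 + √8) - 260 = (36 + 2*√2) - 260 = -224 + 2*√2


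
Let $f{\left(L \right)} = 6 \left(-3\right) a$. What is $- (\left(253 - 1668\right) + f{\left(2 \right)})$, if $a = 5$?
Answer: $1505$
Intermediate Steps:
$f{\left(L \right)} = -90$ ($f{\left(L \right)} = 6 \left(-3\right) 5 = \left(-18\right) 5 = -90$)
$- (\left(253 - 1668\right) + f{\left(2 \right)}) = - (\left(253 - 1668\right) - 90) = - (-1415 - 90) = \left(-1\right) \left(-1505\right) = 1505$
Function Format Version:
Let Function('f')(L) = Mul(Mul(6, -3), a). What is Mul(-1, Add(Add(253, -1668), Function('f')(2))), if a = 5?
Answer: 1505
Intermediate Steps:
Function('f')(L) = -90 (Function('f')(L) = Mul(Mul(6, -3), 5) = Mul(-18, 5) = -90)
Mul(-1, Add(Add(253, -1668), Function('f')(2))) = Mul(-1, Add(Add(253, -1668), -90)) = Mul(-1, Add(-1415, -90)) = Mul(-1, -1505) = 1505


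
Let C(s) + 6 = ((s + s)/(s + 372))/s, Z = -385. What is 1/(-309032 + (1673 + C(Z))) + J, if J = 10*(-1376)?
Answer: -54981478733/3995747 ≈ -13760.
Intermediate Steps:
C(s) = -6 + 2/(372 + s) (C(s) = -6 + ((s + s)/(s + 372))/s = -6 + ((2*s)/(372 + s))/s = -6 + (2*s/(372 + s))/s = -6 + 2/(372 + s))
J = -13760
1/(-309032 + (1673 + C(Z))) + J = 1/(-309032 + (1673 + 2*(-1115 - 3*(-385))/(372 - 385))) - 13760 = 1/(-309032 + (1673 + 2*(-1115 + 1155)/(-13))) - 13760 = 1/(-309032 + (1673 + 2*(-1/13)*40)) - 13760 = 1/(-309032 + (1673 - 80/13)) - 13760 = 1/(-309032 + 21669/13) - 13760 = 1/(-3995747/13) - 13760 = -13/3995747 - 13760 = -54981478733/3995747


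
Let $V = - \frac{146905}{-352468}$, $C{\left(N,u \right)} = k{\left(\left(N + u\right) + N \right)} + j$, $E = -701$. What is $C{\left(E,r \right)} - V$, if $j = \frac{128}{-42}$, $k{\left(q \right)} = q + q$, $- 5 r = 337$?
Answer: $- \frac{108890675417}{37009140} \approx -2942.3$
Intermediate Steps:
$r = - \frac{337}{5}$ ($r = \left(- \frac{1}{5}\right) 337 = - \frac{337}{5} \approx -67.4$)
$k{\left(q \right)} = 2 q$
$j = - \frac{64}{21}$ ($j = 128 \left(- \frac{1}{42}\right) = - \frac{64}{21} \approx -3.0476$)
$C{\left(N,u \right)} = - \frac{64}{21} + 2 u + 4 N$ ($C{\left(N,u \right)} = 2 \left(\left(N + u\right) + N\right) - \frac{64}{21} = 2 \left(u + 2 N\right) - \frac{64}{21} = \left(2 u + 4 N\right) - \frac{64}{21} = - \frac{64}{21} + 2 u + 4 N$)
$V = \frac{146905}{352468}$ ($V = \left(-146905\right) \left(- \frac{1}{352468}\right) = \frac{146905}{352468} \approx 0.41679$)
$C{\left(E,r \right)} - V = \left(- \frac{64}{21} + 2 \left(- \frac{337}{5}\right) + 4 \left(-701\right)\right) - \frac{146905}{352468} = \left(- \frac{64}{21} - \frac{674}{5} - 2804\right) - \frac{146905}{352468} = - \frac{308894}{105} - \frac{146905}{352468} = - \frac{108890675417}{37009140}$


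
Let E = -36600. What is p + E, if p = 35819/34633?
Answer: -1267531981/34633 ≈ -36599.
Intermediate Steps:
p = 35819/34633 (p = 35819*(1/34633) = 35819/34633 ≈ 1.0342)
p + E = 35819/34633 - 36600 = -1267531981/34633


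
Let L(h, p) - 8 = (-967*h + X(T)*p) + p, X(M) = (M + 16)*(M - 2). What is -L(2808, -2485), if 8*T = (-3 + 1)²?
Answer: 10625237/4 ≈ 2.6563e+6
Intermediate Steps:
T = ½ (T = (-3 + 1)²/8 = (⅛)*(-2)² = (⅛)*4 = ½ ≈ 0.50000)
X(M) = (-2 + M)*(16 + M) (X(M) = (16 + M)*(-2 + M) = (-2 + M)*(16 + M))
L(h, p) = 8 - 967*h - 95*p/4 (L(h, p) = 8 + ((-967*h + (-32 + (½)² + 14*(½))*p) + p) = 8 + ((-967*h + (-32 + ¼ + 7)*p) + p) = 8 + ((-967*h - 99*p/4) + p) = 8 + (-967*h - 95*p/4) = 8 - 967*h - 95*p/4)
-L(2808, -2485) = -(8 - 967*2808 - 95/4*(-2485)) = -(8 - 2715336 + 236075/4) = -1*(-10625237/4) = 10625237/4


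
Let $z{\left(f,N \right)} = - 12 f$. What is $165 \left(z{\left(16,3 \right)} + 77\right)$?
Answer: $-18975$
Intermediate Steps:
$165 \left(z{\left(16,3 \right)} + 77\right) = 165 \left(\left(-12\right) 16 + 77\right) = 165 \left(-192 + 77\right) = 165 \left(-115\right) = -18975$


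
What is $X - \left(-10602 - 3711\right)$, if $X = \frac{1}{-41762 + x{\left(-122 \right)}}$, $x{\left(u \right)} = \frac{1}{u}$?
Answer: $\frac{72924233923}{5094965} \approx 14313.0$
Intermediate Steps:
$X = - \frac{122}{5094965}$ ($X = \frac{1}{-41762 + \frac{1}{-122}} = \frac{1}{-41762 - \frac{1}{122}} = \frac{1}{- \frac{5094965}{122}} = - \frac{122}{5094965} \approx -2.3945 \cdot 10^{-5}$)
$X - \left(-10602 - 3711\right) = - \frac{122}{5094965} - \left(-10602 - 3711\right) = - \frac{122}{5094965} - -14313 = - \frac{122}{5094965} + 14313 = \frac{72924233923}{5094965}$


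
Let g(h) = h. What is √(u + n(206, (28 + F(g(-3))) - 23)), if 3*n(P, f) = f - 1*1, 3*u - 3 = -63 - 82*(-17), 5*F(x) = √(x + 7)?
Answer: 2*√25095/15 ≈ 21.122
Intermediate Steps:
F(x) = √(7 + x)/5 (F(x) = √(x + 7)/5 = √(7 + x)/5)
u = 1334/3 (u = 1 + (-63 - 82*(-17))/3 = 1 + (-63 + 1394)/3 = 1 + (⅓)*1331 = 1 + 1331/3 = 1334/3 ≈ 444.67)
n(P, f) = -⅓ + f/3 (n(P, f) = (f - 1*1)/3 = (f - 1)/3 = (-1 + f)/3 = -⅓ + f/3)
√(u + n(206, (28 + F(g(-3))) - 23)) = √(1334/3 + (-⅓ + ((28 + √(7 - 3)/5) - 23)/3)) = √(1334/3 + (-⅓ + ((28 + √4/5) - 23)/3)) = √(1334/3 + (-⅓ + ((28 + (⅕)*2) - 23)/3)) = √(1334/3 + (-⅓ + ((28 + ⅖) - 23)/3)) = √(1334/3 + (-⅓ + (142/5 - 23)/3)) = √(1334/3 + (-⅓ + (⅓)*(27/5))) = √(1334/3 + (-⅓ + 9/5)) = √(1334/3 + 22/15) = √(6692/15) = 2*√25095/15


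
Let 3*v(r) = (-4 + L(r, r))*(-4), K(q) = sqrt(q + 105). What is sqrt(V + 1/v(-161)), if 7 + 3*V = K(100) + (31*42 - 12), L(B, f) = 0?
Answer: sqrt(61611 + 48*sqrt(205))/12 ≈ 20.800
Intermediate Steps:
K(q) = sqrt(105 + q)
v(r) = 16/3 (v(r) = ((-4 + 0)*(-4))/3 = (-4*(-4))/3 = (1/3)*16 = 16/3)
V = 1283/3 + sqrt(205)/3 (V = -7/3 + (sqrt(105 + 100) + (31*42 - 12))/3 = -7/3 + (sqrt(205) + (1302 - 12))/3 = -7/3 + (sqrt(205) + 1290)/3 = -7/3 + (1290 + sqrt(205))/3 = -7/3 + (430 + sqrt(205)/3) = 1283/3 + sqrt(205)/3 ≈ 432.44)
sqrt(V + 1/v(-161)) = sqrt((1283/3 + sqrt(205)/3) + 1/(16/3)) = sqrt((1283/3 + sqrt(205)/3) + 3/16) = sqrt(20537/48 + sqrt(205)/3)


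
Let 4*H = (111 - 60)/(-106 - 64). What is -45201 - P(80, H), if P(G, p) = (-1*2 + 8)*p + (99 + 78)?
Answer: -907551/20 ≈ -45378.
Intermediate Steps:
H = -3/40 (H = ((111 - 60)/(-106 - 64))/4 = (51/(-170))/4 = (51*(-1/170))/4 = (¼)*(-3/10) = -3/40 ≈ -0.075000)
P(G, p) = 177 + 6*p (P(G, p) = (-2 + 8)*p + 177 = 6*p + 177 = 177 + 6*p)
-45201 - P(80, H) = -45201 - (177 + 6*(-3/40)) = -45201 - (177 - 9/20) = -45201 - 1*3531/20 = -45201 - 3531/20 = -907551/20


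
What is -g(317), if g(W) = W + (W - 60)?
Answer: -574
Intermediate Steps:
g(W) = -60 + 2*W (g(W) = W + (-60 + W) = -60 + 2*W)
-g(317) = -(-60 + 2*317) = -(-60 + 634) = -1*574 = -574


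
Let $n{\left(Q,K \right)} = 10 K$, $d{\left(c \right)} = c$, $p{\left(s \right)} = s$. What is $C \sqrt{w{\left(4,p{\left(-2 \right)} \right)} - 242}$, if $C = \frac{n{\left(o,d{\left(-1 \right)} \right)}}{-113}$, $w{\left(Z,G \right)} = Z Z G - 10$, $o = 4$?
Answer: $\frac{20 i \sqrt{71}}{113} \approx 1.4914 i$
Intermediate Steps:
$w{\left(Z,G \right)} = -10 + G Z^{2}$ ($w{\left(Z,G \right)} = Z^{2} G - 10 = G Z^{2} - 10 = -10 + G Z^{2}$)
$C = \frac{10}{113}$ ($C = \frac{10 \left(-1\right)}{-113} = \left(-10\right) \left(- \frac{1}{113}\right) = \frac{10}{113} \approx 0.088496$)
$C \sqrt{w{\left(4,p{\left(-2 \right)} \right)} - 242} = \frac{10 \sqrt{\left(-10 - 2 \cdot 4^{2}\right) - 242}}{113} = \frac{10 \sqrt{\left(-10 - 32\right) - 242}}{113} = \frac{10 \sqrt{-42 - 242}}{113} = \frac{10 \sqrt{-284}}{113} = \frac{10 \cdot 2 i \sqrt{71}}{113} = \frac{20 i \sqrt{71}}{113}$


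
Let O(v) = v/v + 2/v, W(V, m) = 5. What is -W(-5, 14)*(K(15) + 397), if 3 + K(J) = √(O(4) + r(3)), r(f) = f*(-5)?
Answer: -1970 - 15*I*√6/2 ≈ -1970.0 - 18.371*I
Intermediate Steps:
r(f) = -5*f
O(v) = 1 + 2/v
K(J) = -3 + 3*I*√6/2 (K(J) = -3 + √((2 + 4)/4 - 5*3) = -3 + √((¼)*6 - 15) = -3 + √(3/2 - 15) = -3 + √(-27/2) = -3 + 3*I*√6/2)
-W(-5, 14)*(K(15) + 397) = -5*((-3 + 3*I*√6/2) + 397) = -5*(394 + 3*I*√6/2) = -(1970 + 15*I*√6/2) = -1970 - 15*I*√6/2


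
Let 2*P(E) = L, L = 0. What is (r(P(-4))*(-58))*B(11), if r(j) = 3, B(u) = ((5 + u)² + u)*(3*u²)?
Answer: -16864254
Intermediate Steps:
P(E) = 0 (P(E) = (½)*0 = 0)
B(u) = 3*u²*(u + (5 + u)²) (B(u) = (u + (5 + u)²)*(3*u²) = 3*u²*(u + (5 + u)²))
(r(P(-4))*(-58))*B(11) = (3*(-58))*(3*11²*(11 + (5 + 11)²)) = -522*121*(11 + 16²) = -522*121*(11 + 256) = -522*121*267 = -174*96921 = -16864254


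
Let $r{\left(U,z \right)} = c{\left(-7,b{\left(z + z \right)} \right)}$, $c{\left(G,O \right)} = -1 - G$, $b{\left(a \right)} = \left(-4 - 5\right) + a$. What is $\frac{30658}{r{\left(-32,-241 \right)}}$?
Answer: $\frac{15329}{3} \approx 5109.7$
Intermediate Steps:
$b{\left(a \right)} = -9 + a$
$r{\left(U,z \right)} = 6$ ($r{\left(U,z \right)} = -1 - -7 = -1 + 7 = 6$)
$\frac{30658}{r{\left(-32,-241 \right)}} = \frac{30658}{6} = 30658 \cdot \frac{1}{6} = \frac{15329}{3}$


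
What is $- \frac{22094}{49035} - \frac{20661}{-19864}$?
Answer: $\frac{574236919}{974031240} \approx 0.58955$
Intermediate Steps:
$- \frac{22094}{49035} - \frac{20661}{-19864} = \left(-22094\right) \frac{1}{49035} - - \frac{20661}{19864} = - \frac{22094}{49035} + \frac{20661}{19864} = \frac{574236919}{974031240}$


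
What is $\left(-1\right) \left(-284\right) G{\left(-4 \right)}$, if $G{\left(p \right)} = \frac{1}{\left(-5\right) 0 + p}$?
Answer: $-71$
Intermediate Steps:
$G{\left(p \right)} = \frac{1}{p}$ ($G{\left(p \right)} = \frac{1}{0 + p} = \frac{1}{p}$)
$\left(-1\right) \left(-284\right) G{\left(-4 \right)} = \frac{\left(-1\right) \left(-284\right)}{-4} = 284 \left(- \frac{1}{4}\right) = -71$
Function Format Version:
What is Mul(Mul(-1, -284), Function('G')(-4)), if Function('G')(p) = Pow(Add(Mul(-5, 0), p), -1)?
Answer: -71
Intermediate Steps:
Function('G')(p) = Pow(p, -1) (Function('G')(p) = Pow(Add(0, p), -1) = Pow(p, -1))
Mul(Mul(-1, -284), Function('G')(-4)) = Mul(Mul(-1, -284), Pow(-4, -1)) = Mul(284, Rational(-1, 4)) = -71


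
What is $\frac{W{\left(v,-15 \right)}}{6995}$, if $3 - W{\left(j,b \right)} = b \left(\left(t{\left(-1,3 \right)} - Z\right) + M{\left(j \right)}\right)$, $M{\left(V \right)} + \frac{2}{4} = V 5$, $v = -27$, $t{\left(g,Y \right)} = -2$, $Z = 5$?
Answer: $- \frac{4269}{13990} \approx -0.30515$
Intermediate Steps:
$M{\left(V \right)} = - \frac{1}{2} + 5 V$ ($M{\left(V \right)} = - \frac{1}{2} + V 5 = - \frac{1}{2} + 5 V$)
$W{\left(j,b \right)} = 3 - b \left(- \frac{15}{2} + 5 j\right)$ ($W{\left(j,b \right)} = 3 - b \left(\left(-2 - 5\right) + \left(- \frac{1}{2} + 5 j\right)\right) = 3 - b \left(-7 + \left(- \frac{1}{2} + 5 j\right)\right) = 3 - b \left(- \frac{15}{2} + 5 j\right)$)
$\frac{W{\left(v,-15 \right)}}{6995} = \frac{3 + \frac{15}{2} \left(-15\right) - \left(-75\right) \left(-27\right)}{6995} = \left(3 - \frac{225}{2} - 2025\right) \frac{1}{6995} = \left(- \frac{4269}{2}\right) \frac{1}{6995} = - \frac{4269}{13990}$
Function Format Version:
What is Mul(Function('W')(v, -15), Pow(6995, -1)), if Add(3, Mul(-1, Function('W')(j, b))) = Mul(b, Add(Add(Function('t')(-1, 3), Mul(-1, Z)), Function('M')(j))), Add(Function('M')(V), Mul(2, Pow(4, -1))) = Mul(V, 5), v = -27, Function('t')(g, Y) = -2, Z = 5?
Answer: Rational(-4269, 13990) ≈ -0.30515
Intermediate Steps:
Function('M')(V) = Add(Rational(-1, 2), Mul(5, V)) (Function('M')(V) = Add(Rational(-1, 2), Mul(V, 5)) = Add(Rational(-1, 2), Mul(5, V)))
Function('W')(j, b) = Add(3, Mul(-1, b, Add(Rational(-15, 2), Mul(5, j)))) (Function('W')(j, b) = Add(3, Mul(-1, Mul(b, Add(Add(-2, Mul(-1, 5)), Add(Rational(-1, 2), Mul(5, j)))))) = Add(3, Mul(-1, Mul(b, Add(Add(-2, -5), Add(Rational(-1, 2), Mul(5, j)))))) = Add(3, Mul(-1, Mul(b, Add(-7, Add(Rational(-1, 2), Mul(5, j)))))) = Add(3, Mul(-1, Mul(b, Add(Rational(-15, 2), Mul(5, j))))) = Add(3, Mul(-1, b, Add(Rational(-15, 2), Mul(5, j)))))
Mul(Function('W')(v, -15), Pow(6995, -1)) = Mul(Add(3, Mul(Rational(15, 2), -15), Mul(-5, -15, -27)), Pow(6995, -1)) = Mul(Add(3, Rational(-225, 2), -2025), Rational(1, 6995)) = Mul(Rational(-4269, 2), Rational(1, 6995)) = Rational(-4269, 13990)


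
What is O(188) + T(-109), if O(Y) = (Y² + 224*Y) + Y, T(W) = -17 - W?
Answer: 77736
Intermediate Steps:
O(Y) = Y² + 225*Y
O(188) + T(-109) = 188*(225 + 188) + (-17 - 1*(-109)) = 188*413 + (-17 + 109) = 77644 + 92 = 77736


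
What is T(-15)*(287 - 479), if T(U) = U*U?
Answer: -43200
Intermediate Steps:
T(U) = U²
T(-15)*(287 - 479) = (-15)²*(287 - 479) = 225*(-192) = -43200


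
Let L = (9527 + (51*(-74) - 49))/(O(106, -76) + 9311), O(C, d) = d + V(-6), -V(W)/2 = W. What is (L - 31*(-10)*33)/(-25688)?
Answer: -47301257/118768468 ≈ -0.39826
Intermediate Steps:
V(W) = -2*W
O(C, d) = 12 + d (O(C, d) = d - 2*(-6) = d + 12 = 12 + d)
L = 5704/9247 (L = (9527 + (51*(-74) - 49))/((12 - 76) + 9311) = (9527 + (-3774 - 49))/(-64 + 9311) = (9527 - 3823)/9247 = 5704*(1/9247) = 5704/9247 ≈ 0.61685)
(L - 31*(-10)*33)/(-25688) = (5704/9247 - 31*(-10)*33)/(-25688) = (5704/9247 - (-310)*33)*(-1/25688) = (5704/9247 - 1*(-10230))*(-1/25688) = (5704/9247 + 10230)*(-1/25688) = (94602514/9247)*(-1/25688) = -47301257/118768468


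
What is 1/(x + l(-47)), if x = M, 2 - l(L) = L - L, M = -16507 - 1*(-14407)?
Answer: -1/2098 ≈ -0.00047664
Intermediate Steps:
M = -2100 (M = -16507 + 14407 = -2100)
l(L) = 2 (l(L) = 2 - (L - L) = 2 - 1*0 = 2 + 0 = 2)
x = -2100
1/(x + l(-47)) = 1/(-2100 + 2) = 1/(-2098) = -1/2098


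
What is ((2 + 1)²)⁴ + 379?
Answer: 6940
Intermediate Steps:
((2 + 1)²)⁴ + 379 = (3²)⁴ + 379 = 9⁴ + 379 = 6561 + 379 = 6940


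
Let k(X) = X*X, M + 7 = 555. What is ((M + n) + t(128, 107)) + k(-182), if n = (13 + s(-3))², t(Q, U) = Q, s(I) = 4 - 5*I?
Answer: 34824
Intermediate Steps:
M = 548 (M = -7 + 555 = 548)
n = 1024 (n = (13 + (4 - 5*(-3)))² = (13 + (4 + 15))² = (13 + 19)² = 32² = 1024)
k(X) = X²
((M + n) + t(128, 107)) + k(-182) = ((548 + 1024) + 128) + (-182)² = (1572 + 128) + 33124 = 1700 + 33124 = 34824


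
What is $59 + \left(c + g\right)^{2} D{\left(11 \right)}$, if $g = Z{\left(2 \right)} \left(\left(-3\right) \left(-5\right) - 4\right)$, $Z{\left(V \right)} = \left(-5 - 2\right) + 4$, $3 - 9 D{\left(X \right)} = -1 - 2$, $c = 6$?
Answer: $545$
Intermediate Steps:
$D{\left(X \right)} = \frac{2}{3}$ ($D{\left(X \right)} = \frac{1}{3} - \frac{-1 - 2}{9} = \frac{1}{3} - - \frac{1}{3} = \frac{1}{3} + \frac{1}{3} = \frac{2}{3}$)
$Z{\left(V \right)} = -3$ ($Z{\left(V \right)} = -7 + 4 = -3$)
$g = -33$ ($g = - 3 \left(\left(-3\right) \left(-5\right) - 4\right) = - 3 \left(15 - 4\right) = \left(-3\right) 11 = -33$)
$59 + \left(c + g\right)^{2} D{\left(11 \right)} = 59 + \left(6 - 33\right)^{2} \cdot \frac{2}{3} = 59 + \left(-27\right)^{2} \cdot \frac{2}{3} = 59 + 729 \cdot \frac{2}{3} = 59 + 486 = 545$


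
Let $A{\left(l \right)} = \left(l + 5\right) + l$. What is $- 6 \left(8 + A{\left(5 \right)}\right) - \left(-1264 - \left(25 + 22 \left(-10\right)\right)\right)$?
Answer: $931$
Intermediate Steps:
$A{\left(l \right)} = 5 + 2 l$ ($A{\left(l \right)} = \left(5 + l\right) + l = 5 + 2 l$)
$- 6 \left(8 + A{\left(5 \right)}\right) - \left(-1264 - \left(25 + 22 \left(-10\right)\right)\right) = - 6 \left(8 + \left(5 + 2 \cdot 5\right)\right) - \left(-1264 - \left(25 + 22 \left(-10\right)\right)\right) = - 6 \left(8 + \left(5 + 10\right)\right) - \left(-1264 - \left(25 - 220\right)\right) = - 6 \left(8 + 15\right) - \left(-1264 - -195\right) = \left(-6\right) 23 - \left(-1264 + 195\right) = -138 - -1069 = -138 + 1069 = 931$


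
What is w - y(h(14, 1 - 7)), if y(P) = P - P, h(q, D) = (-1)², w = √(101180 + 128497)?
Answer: √229677 ≈ 479.25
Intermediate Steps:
w = √229677 ≈ 479.25
h(q, D) = 1
y(P) = 0
w - y(h(14, 1 - 7)) = √229677 - 1*0 = √229677 + 0 = √229677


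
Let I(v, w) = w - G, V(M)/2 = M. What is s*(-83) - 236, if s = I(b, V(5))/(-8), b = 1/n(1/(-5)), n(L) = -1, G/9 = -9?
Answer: 5665/8 ≈ 708.13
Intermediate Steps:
V(M) = 2*M
G = -81 (G = 9*(-9) = -81)
b = -1 (b = 1/(-1) = -1)
I(v, w) = 81 + w (I(v, w) = w - 1*(-81) = w + 81 = 81 + w)
s = -91/8 (s = (81 + 2*5)/(-8) = (81 + 10)*(-⅛) = 91*(-⅛) = -91/8 ≈ -11.375)
s*(-83) - 236 = -91/8*(-83) - 236 = 7553/8 - 236 = 5665/8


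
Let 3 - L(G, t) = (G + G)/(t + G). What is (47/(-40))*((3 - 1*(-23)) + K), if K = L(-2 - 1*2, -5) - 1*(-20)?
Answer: -20351/360 ≈ -56.531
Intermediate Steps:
L(G, t) = 3 - 2*G/(G + t) (L(G, t) = 3 - (G + G)/(t + G) = 3 - 2*G/(G + t))
K = 199/9 (K = ((-2 - 1*2) + 3*(-5))/((-2 - 1*2) - 5) - 1*(-20) = ((-2 - 2) - 15)/((-2 - 2) - 5) + 20 = (-4 - 15)/(-4 - 5) + 20 = -19/(-9) + 20 = -⅑*(-19) + 20 = 19/9 + 20 = 199/9 ≈ 22.111)
(47/(-40))*((3 - 1*(-23)) + K) = (47/(-40))*((3 - 1*(-23)) + 199/9) = (47*(-1/40))*((3 + 23) + 199/9) = -47*(26 + 199/9)/40 = -47/40*433/9 = -20351/360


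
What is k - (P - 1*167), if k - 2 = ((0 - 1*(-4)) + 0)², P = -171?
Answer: 356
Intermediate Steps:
k = 18 (k = 2 + ((0 - 1*(-4)) + 0)² = 2 + ((0 + 4) + 0)² = 2 + (4 + 0)² = 2 + 4² = 2 + 16 = 18)
k - (P - 1*167) = 18 - (-171 - 1*167) = 18 - (-171 - 167) = 18 - 1*(-338) = 18 + 338 = 356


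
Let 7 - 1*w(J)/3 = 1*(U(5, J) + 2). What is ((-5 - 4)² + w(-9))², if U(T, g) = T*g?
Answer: 53361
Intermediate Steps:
w(J) = 15 - 15*J (w(J) = 21 - 3*(5*J + 2) = 21 - 3*(2 + 5*J) = 21 + (-6 - 15*J) = 15 - 15*J)
((-5 - 4)² + w(-9))² = ((-5 - 4)² + (15 - 15*(-9)))² = ((-9)² + (15 + 135))² = (81 + 150)² = 231² = 53361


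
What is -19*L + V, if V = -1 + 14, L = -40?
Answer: 773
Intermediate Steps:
V = 13
-19*L + V = -19*(-40) + 13 = 760 + 13 = 773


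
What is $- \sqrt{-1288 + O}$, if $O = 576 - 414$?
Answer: $- i \sqrt{1126} \approx - 33.556 i$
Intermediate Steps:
$O = 162$
$- \sqrt{-1288 + O} = - \sqrt{-1288 + 162} = - \sqrt{-1126} = - i \sqrt{1126}$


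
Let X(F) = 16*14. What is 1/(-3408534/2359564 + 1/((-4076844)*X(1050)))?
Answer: -538696162816896/778179438244867 ≈ -0.69225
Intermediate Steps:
X(F) = 224
1/(-3408534/2359564 + 1/((-4076844)*X(1050))) = 1/(-3408534/2359564 + 1/(-4076844*224)) = 1/(-3408534*1/2359564 - 1/4076844*1/224) = 1/(-1704267/1179782 - 1/913213056) = 1/(-778179438244867/538696162816896) = -538696162816896/778179438244867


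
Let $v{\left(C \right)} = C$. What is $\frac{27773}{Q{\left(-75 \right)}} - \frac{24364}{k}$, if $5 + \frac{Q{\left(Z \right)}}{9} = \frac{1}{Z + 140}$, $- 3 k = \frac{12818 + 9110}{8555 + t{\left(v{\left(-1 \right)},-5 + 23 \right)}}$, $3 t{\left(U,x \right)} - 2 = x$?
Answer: $\frac{223152037885}{7992756} \approx 27919.0$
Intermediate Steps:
$t{\left(U,x \right)} = \frac{2}{3} + \frac{x}{3}$
$k = - \frac{21928}{25685}$ ($k = - \frac{\left(12818 + 9110\right) \frac{1}{8555 + \left(\frac{2}{3} + \frac{-5 + 23}{3}\right)}}{3} = - \frac{21928 \frac{1}{8555 + \left(\frac{2}{3} + \frac{1}{3} \cdot 18\right)}}{3} = - \frac{21928 \frac{1}{8555 + \left(\frac{2}{3} + 6\right)}}{3} = - \frac{21928 \frac{1}{8555 + \frac{20}{3}}}{3} = - \frac{21928 \frac{1}{\frac{25685}{3}}}{3} = - \frac{21928 \cdot \frac{3}{25685}}{3} = \left(- \frac{1}{3}\right) \frac{65784}{25685} = - \frac{21928}{25685} \approx -0.85373$)
$Q{\left(Z \right)} = -45 + \frac{9}{140 + Z}$ ($Q{\left(Z \right)} = -45 + \frac{9}{Z + 140} = -45 + \frac{9}{140 + Z}$)
$\frac{27773}{Q{\left(-75 \right)}} - \frac{24364}{k} = \frac{27773}{9 \frac{1}{140 - 75} \left(-699 - -375\right)} - \frac{24364}{- \frac{21928}{25685}} = \frac{27773}{9 \cdot \frac{1}{65} \left(-699 + 375\right)} - - \frac{156447335}{5482} = \frac{27773}{9 \cdot \frac{1}{65} \left(-324\right)} + \frac{156447335}{5482} = \frac{27773}{- \frac{2916}{65}} + \frac{156447335}{5482} = 27773 \left(- \frac{65}{2916}\right) + \frac{156447335}{5482} = - \frac{1805245}{2916} + \frac{156447335}{5482} = \frac{223152037885}{7992756}$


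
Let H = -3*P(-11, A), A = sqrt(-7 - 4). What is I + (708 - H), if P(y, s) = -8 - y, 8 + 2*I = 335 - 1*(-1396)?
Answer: 3157/2 ≈ 1578.5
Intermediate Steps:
I = 1723/2 (I = -4 + (335 - 1*(-1396))/2 = -4 + (335 + 1396)/2 = -4 + (1/2)*1731 = -4 + 1731/2 = 1723/2 ≈ 861.50)
A = I*sqrt(11) (A = sqrt(-11) = I*sqrt(11) ≈ 3.3166*I)
H = -9 (H = -3*(-8 - 1*(-11)) = -3*(-8 + 11) = -3*3 = -9)
I + (708 - H) = 1723/2 + (708 - 1*(-9)) = 1723/2 + (708 + 9) = 1723/2 + 717 = 3157/2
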